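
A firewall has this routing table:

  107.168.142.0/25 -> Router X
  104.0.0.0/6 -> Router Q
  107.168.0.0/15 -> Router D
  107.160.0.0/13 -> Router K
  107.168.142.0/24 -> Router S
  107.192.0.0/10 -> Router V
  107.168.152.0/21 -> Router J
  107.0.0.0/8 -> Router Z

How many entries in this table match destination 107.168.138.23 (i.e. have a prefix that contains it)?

3

Prefixes containing 107.168.138.23:
  104.0.0.0/6 (104.0.0.0 - 107.255.255.255)
  107.0.0.0/8 (107.0.0.0 - 107.255.255.255)
  107.168.0.0/15 (107.168.0.0 - 107.169.255.255)
Total matching entries: 3.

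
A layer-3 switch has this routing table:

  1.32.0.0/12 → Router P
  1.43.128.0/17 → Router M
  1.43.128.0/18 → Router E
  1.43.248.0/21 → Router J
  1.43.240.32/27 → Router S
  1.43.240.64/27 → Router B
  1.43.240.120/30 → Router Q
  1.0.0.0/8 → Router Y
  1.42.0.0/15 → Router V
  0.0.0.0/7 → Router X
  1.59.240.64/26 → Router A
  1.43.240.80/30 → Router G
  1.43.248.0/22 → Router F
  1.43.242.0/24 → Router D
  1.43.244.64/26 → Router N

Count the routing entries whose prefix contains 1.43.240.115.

5

Prefixes containing 1.43.240.115:
  0.0.0.0/7 (0.0.0.0 - 1.255.255.255)
  1.0.0.0/8 (1.0.0.0 - 1.255.255.255)
  1.32.0.0/12 (1.32.0.0 - 1.47.255.255)
  1.42.0.0/15 (1.42.0.0 - 1.43.255.255)
  1.43.128.0/17 (1.43.128.0 - 1.43.255.255)
Total matching entries: 5.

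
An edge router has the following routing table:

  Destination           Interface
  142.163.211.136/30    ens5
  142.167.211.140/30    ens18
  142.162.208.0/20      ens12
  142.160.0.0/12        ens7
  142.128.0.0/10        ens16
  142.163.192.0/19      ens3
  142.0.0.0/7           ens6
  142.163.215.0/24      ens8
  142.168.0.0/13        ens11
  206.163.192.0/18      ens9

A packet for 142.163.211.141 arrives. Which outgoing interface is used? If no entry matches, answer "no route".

Routes whose prefix contains 142.163.211.141:
  142.0.0.0/7 (142.0.0.0 - 143.255.255.255) -> ens6
  142.128.0.0/10 (142.128.0.0 - 142.191.255.255) -> ens16
  142.160.0.0/12 (142.160.0.0 - 142.175.255.255) -> ens7
  142.163.192.0/19 (142.163.192.0 - 142.163.223.255) -> ens3
More-specific entries that do NOT match:
  142.163.211.136/30 (142.163.211.136 - 142.163.211.139) does not contain 142.163.211.141
  142.167.211.140/30 (142.167.211.140 - 142.167.211.143) does not contain 142.163.211.141
  142.163.215.0/24 (142.163.215.0 - 142.163.215.255) does not contain 142.163.211.141
  142.162.208.0/20 (142.162.208.0 - 142.162.223.255) does not contain 142.163.211.141
Longest matching prefix is /19 -> interface ens3.

ens3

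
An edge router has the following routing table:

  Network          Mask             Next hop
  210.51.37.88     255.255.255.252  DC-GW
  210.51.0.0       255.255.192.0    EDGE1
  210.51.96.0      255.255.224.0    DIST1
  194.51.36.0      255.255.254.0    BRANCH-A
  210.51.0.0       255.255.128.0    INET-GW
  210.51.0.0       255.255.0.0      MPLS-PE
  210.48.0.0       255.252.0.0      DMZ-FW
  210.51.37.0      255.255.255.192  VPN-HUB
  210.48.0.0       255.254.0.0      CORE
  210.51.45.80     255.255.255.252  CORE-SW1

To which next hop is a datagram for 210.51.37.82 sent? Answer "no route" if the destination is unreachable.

Routes whose prefix contains 210.51.37.82:
  210.48.0.0/14 (210.48.0.0 - 210.51.255.255) -> DMZ-FW
  210.51.0.0/16 (210.51.0.0 - 210.51.255.255) -> MPLS-PE
  210.51.0.0/17 (210.51.0.0 - 210.51.127.255) -> INET-GW
  210.51.0.0/18 (210.51.0.0 - 210.51.63.255) -> EDGE1
More-specific entries that do NOT match:
  210.51.37.88/30 (210.51.37.88 - 210.51.37.91) does not contain 210.51.37.82
  210.51.45.80/30 (210.51.45.80 - 210.51.45.83) does not contain 210.51.37.82
  210.51.37.0/26 (210.51.37.0 - 210.51.37.63) does not contain 210.51.37.82
  194.51.36.0/23 (194.51.36.0 - 194.51.37.255) does not contain 210.51.37.82
  210.51.96.0/19 (210.51.96.0 - 210.51.127.255) does not contain 210.51.37.82
Longest matching prefix is /18 -> next hop EDGE1.

EDGE1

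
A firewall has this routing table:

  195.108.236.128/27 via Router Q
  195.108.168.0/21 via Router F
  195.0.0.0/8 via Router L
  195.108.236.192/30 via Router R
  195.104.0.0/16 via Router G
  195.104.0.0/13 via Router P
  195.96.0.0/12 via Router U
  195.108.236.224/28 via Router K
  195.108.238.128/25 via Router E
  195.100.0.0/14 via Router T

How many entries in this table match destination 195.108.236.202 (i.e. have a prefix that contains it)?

Prefixes containing 195.108.236.202:
  195.0.0.0/8 (195.0.0.0 - 195.255.255.255)
  195.96.0.0/12 (195.96.0.0 - 195.111.255.255)
  195.104.0.0/13 (195.104.0.0 - 195.111.255.255)
Total matching entries: 3.

3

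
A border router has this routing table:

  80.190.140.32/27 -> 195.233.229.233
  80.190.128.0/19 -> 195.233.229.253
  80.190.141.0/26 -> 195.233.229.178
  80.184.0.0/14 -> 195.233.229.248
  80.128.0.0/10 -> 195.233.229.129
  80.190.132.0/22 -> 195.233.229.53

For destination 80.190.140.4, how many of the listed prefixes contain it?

2

Prefixes containing 80.190.140.4:
  80.128.0.0/10 (80.128.0.0 - 80.191.255.255)
  80.190.128.0/19 (80.190.128.0 - 80.190.159.255)
Total matching entries: 2.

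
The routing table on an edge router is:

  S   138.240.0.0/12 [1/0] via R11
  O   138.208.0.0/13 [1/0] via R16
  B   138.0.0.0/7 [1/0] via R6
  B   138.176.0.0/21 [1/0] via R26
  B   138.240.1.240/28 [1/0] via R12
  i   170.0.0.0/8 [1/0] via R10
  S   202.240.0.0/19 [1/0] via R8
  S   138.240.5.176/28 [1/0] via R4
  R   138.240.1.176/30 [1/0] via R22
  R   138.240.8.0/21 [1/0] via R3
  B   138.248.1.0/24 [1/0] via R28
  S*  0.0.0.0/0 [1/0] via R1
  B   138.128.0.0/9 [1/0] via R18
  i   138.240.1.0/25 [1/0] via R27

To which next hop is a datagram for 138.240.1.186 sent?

Routes whose prefix contains 138.240.1.186:
  0.0.0.0/0 (default, matches everything) -> R1
  138.0.0.0/7 (138.0.0.0 - 139.255.255.255) -> R6
  138.128.0.0/9 (138.128.0.0 - 138.255.255.255) -> R18
  138.240.0.0/12 (138.240.0.0 - 138.255.255.255) -> R11
More-specific entries that do NOT match:
  138.240.1.176/30 (138.240.1.176 - 138.240.1.179) does not contain 138.240.1.186
  138.240.1.240/28 (138.240.1.240 - 138.240.1.255) does not contain 138.240.1.186
  138.240.5.176/28 (138.240.5.176 - 138.240.5.191) does not contain 138.240.1.186
  138.240.1.0/25 (138.240.1.0 - 138.240.1.127) does not contain 138.240.1.186
  138.248.1.0/24 (138.248.1.0 - 138.248.1.255) does not contain 138.240.1.186
  138.176.0.0/21 (138.176.0.0 - 138.176.7.255) does not contain 138.240.1.186
  138.240.8.0/21 (138.240.8.0 - 138.240.15.255) does not contain 138.240.1.186
  202.240.0.0/19 (202.240.0.0 - 202.240.31.255) does not contain 138.240.1.186
  138.208.0.0/13 (138.208.0.0 - 138.215.255.255) does not contain 138.240.1.186
Longest matching prefix is /12 -> next hop R11.

R11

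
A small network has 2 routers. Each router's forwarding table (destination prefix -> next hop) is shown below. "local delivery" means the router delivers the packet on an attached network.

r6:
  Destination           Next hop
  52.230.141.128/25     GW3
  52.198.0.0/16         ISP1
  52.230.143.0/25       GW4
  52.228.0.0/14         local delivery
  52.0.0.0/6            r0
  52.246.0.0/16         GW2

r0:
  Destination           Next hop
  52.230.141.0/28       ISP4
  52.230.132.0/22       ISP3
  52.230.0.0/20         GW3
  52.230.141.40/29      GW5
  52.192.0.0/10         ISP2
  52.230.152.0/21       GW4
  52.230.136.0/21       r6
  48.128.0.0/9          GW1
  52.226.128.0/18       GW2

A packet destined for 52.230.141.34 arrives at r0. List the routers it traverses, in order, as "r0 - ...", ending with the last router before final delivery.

r0 - r6

At r0: longest match for 52.230.141.34 is 52.230.136.0/21 -> r6
At r6: longest match for 52.230.141.34 is 52.228.0.0/14 -> local delivery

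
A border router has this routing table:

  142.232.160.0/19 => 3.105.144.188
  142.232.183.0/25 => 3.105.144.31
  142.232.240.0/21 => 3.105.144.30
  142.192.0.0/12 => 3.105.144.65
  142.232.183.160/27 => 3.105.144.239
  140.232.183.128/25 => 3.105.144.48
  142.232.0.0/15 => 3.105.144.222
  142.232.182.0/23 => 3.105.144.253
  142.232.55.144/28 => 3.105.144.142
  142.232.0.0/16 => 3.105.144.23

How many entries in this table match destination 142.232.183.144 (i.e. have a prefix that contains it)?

Prefixes containing 142.232.183.144:
  142.232.0.0/15 (142.232.0.0 - 142.233.255.255)
  142.232.0.0/16 (142.232.0.0 - 142.232.255.255)
  142.232.160.0/19 (142.232.160.0 - 142.232.191.255)
  142.232.182.0/23 (142.232.182.0 - 142.232.183.255)
Total matching entries: 4.

4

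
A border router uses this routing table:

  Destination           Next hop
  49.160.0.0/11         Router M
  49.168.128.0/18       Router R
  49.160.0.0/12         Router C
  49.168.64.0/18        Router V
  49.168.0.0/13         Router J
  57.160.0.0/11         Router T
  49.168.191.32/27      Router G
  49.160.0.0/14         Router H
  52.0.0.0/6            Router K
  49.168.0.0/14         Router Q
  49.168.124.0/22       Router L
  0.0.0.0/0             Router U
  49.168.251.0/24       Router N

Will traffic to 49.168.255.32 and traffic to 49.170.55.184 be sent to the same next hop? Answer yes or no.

yes

49.168.255.32: longest match 49.168.0.0/14 -> Router Q
49.170.55.184: longest match 49.168.0.0/14 -> Router Q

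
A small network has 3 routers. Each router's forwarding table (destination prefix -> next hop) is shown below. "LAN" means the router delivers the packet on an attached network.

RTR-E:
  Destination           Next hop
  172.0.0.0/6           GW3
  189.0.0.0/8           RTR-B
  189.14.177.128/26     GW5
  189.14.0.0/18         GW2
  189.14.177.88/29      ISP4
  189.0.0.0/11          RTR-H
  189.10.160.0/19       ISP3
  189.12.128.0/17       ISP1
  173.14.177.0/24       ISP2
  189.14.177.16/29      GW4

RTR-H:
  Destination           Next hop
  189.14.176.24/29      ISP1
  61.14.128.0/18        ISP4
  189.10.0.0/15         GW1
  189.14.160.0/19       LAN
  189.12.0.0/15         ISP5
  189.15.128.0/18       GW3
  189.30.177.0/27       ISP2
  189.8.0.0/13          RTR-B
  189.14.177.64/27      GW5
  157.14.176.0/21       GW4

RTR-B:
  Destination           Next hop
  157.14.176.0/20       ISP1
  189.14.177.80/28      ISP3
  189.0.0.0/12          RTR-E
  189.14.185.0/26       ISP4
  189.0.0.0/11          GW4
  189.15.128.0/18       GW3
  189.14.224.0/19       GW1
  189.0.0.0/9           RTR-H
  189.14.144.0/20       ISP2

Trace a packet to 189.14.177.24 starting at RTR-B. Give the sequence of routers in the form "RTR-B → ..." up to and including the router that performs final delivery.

At RTR-B: longest match for 189.14.177.24 is 189.0.0.0/12 -> RTR-E
At RTR-E: longest match for 189.14.177.24 is 189.0.0.0/11 -> RTR-H
At RTR-H: longest match for 189.14.177.24 is 189.14.160.0/19 -> LAN

RTR-B → RTR-E → RTR-H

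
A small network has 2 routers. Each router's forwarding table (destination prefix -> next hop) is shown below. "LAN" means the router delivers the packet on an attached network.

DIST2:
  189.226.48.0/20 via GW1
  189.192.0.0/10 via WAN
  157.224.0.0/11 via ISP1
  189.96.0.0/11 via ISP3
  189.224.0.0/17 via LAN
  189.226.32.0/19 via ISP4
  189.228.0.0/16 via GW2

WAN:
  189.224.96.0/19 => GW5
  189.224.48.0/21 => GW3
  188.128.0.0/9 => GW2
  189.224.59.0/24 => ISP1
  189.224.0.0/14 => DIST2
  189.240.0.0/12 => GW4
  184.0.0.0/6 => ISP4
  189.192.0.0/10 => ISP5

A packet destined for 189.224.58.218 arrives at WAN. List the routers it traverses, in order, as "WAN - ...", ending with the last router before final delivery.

At WAN: longest match for 189.224.58.218 is 189.224.0.0/14 -> DIST2
At DIST2: longest match for 189.224.58.218 is 189.224.0.0/17 -> LAN

WAN - DIST2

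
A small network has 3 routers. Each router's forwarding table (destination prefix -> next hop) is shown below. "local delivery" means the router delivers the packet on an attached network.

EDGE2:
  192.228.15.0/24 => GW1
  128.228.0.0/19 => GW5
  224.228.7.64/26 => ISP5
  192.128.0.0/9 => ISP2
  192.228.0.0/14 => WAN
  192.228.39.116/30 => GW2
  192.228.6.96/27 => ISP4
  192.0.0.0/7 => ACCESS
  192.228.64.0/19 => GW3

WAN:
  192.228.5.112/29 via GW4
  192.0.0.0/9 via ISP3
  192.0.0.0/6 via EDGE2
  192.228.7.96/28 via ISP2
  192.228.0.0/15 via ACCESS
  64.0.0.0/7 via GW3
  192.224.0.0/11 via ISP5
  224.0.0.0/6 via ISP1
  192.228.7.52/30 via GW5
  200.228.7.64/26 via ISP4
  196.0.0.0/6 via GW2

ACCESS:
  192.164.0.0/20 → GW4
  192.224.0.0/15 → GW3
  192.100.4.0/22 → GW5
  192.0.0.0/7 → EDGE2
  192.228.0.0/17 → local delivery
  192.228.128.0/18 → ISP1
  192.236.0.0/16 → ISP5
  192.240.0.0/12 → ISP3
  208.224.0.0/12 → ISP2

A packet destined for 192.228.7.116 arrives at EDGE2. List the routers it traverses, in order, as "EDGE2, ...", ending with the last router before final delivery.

At EDGE2: longest match for 192.228.7.116 is 192.228.0.0/14 -> WAN
At WAN: longest match for 192.228.7.116 is 192.228.0.0/15 -> ACCESS
At ACCESS: longest match for 192.228.7.116 is 192.228.0.0/17 -> local delivery

EDGE2, WAN, ACCESS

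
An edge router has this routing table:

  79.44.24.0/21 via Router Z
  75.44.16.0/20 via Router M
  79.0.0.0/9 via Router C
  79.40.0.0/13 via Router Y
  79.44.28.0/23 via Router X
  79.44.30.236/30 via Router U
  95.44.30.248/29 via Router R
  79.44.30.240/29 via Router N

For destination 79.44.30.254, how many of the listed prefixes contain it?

3

Prefixes containing 79.44.30.254:
  79.0.0.0/9 (79.0.0.0 - 79.127.255.255)
  79.40.0.0/13 (79.40.0.0 - 79.47.255.255)
  79.44.24.0/21 (79.44.24.0 - 79.44.31.255)
Total matching entries: 3.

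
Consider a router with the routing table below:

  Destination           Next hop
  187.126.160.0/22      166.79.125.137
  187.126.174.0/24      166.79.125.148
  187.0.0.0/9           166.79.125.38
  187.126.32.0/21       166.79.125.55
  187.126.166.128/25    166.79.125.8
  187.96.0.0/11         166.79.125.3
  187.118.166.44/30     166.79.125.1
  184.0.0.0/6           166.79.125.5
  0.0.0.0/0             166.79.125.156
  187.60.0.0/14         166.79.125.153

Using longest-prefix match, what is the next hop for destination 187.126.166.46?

Routes whose prefix contains 187.126.166.46:
  0.0.0.0/0 (default, matches everything) -> 166.79.125.156
  184.0.0.0/6 (184.0.0.0 - 187.255.255.255) -> 166.79.125.5
  187.0.0.0/9 (187.0.0.0 - 187.127.255.255) -> 166.79.125.38
  187.96.0.0/11 (187.96.0.0 - 187.127.255.255) -> 166.79.125.3
More-specific entries that do NOT match:
  187.118.166.44/30 (187.118.166.44 - 187.118.166.47) does not contain 187.126.166.46
  187.126.166.128/25 (187.126.166.128 - 187.126.166.255) does not contain 187.126.166.46
  187.126.174.0/24 (187.126.174.0 - 187.126.174.255) does not contain 187.126.166.46
  187.126.160.0/22 (187.126.160.0 - 187.126.163.255) does not contain 187.126.166.46
  187.126.32.0/21 (187.126.32.0 - 187.126.39.255) does not contain 187.126.166.46
  187.60.0.0/14 (187.60.0.0 - 187.63.255.255) does not contain 187.126.166.46
Longest matching prefix is /11 -> next hop 166.79.125.3.

166.79.125.3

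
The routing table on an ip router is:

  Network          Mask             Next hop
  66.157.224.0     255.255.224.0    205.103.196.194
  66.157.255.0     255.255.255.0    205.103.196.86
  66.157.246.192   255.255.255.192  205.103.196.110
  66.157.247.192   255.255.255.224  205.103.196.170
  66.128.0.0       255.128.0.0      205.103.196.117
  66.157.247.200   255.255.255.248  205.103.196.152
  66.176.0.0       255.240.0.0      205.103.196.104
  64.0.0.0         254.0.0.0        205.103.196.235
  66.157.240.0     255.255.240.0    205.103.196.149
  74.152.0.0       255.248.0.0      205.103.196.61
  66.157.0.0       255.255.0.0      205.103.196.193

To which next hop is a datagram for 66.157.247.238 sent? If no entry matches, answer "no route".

Routes whose prefix contains 66.157.247.238:
  66.128.0.0/9 (66.128.0.0 - 66.255.255.255) -> 205.103.196.117
  66.157.0.0/16 (66.157.0.0 - 66.157.255.255) -> 205.103.196.193
  66.157.224.0/19 (66.157.224.0 - 66.157.255.255) -> 205.103.196.194
  66.157.240.0/20 (66.157.240.0 - 66.157.255.255) -> 205.103.196.149
More-specific entries that do NOT match:
  66.157.247.200/29 (66.157.247.200 - 66.157.247.207) does not contain 66.157.247.238
  66.157.247.192/27 (66.157.247.192 - 66.157.247.223) does not contain 66.157.247.238
  66.157.246.192/26 (66.157.246.192 - 66.157.246.255) does not contain 66.157.247.238
  66.157.255.0/24 (66.157.255.0 - 66.157.255.255) does not contain 66.157.247.238
Longest matching prefix is /20 -> next hop 205.103.196.149.

205.103.196.149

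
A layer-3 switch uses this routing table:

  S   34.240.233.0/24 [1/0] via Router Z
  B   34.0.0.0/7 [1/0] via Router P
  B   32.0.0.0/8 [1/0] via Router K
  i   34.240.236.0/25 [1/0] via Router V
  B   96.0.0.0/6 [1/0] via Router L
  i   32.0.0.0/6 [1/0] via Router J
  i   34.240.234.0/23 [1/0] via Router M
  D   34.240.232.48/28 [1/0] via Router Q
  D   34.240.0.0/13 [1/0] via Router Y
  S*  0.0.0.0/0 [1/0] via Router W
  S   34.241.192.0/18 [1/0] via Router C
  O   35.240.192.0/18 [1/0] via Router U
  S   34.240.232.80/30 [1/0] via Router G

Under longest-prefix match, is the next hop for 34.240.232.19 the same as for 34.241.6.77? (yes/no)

34.240.232.19: longest match 34.240.0.0/13 -> Router Y
34.241.6.77: longest match 34.240.0.0/13 -> Router Y

yes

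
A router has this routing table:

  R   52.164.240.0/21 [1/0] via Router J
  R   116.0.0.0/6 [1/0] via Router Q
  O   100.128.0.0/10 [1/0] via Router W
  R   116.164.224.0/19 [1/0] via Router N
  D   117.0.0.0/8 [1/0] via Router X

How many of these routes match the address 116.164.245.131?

2

Prefixes containing 116.164.245.131:
  116.0.0.0/6 (116.0.0.0 - 119.255.255.255)
  116.164.224.0/19 (116.164.224.0 - 116.164.255.255)
Total matching entries: 2.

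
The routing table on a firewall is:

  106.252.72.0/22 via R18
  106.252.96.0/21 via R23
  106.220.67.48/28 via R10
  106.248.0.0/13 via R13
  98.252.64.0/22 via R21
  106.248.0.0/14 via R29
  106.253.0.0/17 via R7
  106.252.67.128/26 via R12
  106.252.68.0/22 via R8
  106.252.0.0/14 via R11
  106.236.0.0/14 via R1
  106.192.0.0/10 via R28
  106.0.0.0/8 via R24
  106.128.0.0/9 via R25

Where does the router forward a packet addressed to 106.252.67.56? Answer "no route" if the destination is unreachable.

R11

Routes whose prefix contains 106.252.67.56:
  106.0.0.0/8 (106.0.0.0 - 106.255.255.255) -> R24
  106.128.0.0/9 (106.128.0.0 - 106.255.255.255) -> R25
  106.192.0.0/10 (106.192.0.0 - 106.255.255.255) -> R28
  106.248.0.0/13 (106.248.0.0 - 106.255.255.255) -> R13
  106.252.0.0/14 (106.252.0.0 - 106.255.255.255) -> R11
More-specific entries that do NOT match:
  106.220.67.48/28 (106.220.67.48 - 106.220.67.63) does not contain 106.252.67.56
  106.252.67.128/26 (106.252.67.128 - 106.252.67.191) does not contain 106.252.67.56
  106.252.72.0/22 (106.252.72.0 - 106.252.75.255) does not contain 106.252.67.56
  98.252.64.0/22 (98.252.64.0 - 98.252.67.255) does not contain 106.252.67.56
  106.252.68.0/22 (106.252.68.0 - 106.252.71.255) does not contain 106.252.67.56
  106.252.96.0/21 (106.252.96.0 - 106.252.103.255) does not contain 106.252.67.56
  106.253.0.0/17 (106.253.0.0 - 106.253.127.255) does not contain 106.252.67.56
Longest matching prefix is /14 -> next hop R11.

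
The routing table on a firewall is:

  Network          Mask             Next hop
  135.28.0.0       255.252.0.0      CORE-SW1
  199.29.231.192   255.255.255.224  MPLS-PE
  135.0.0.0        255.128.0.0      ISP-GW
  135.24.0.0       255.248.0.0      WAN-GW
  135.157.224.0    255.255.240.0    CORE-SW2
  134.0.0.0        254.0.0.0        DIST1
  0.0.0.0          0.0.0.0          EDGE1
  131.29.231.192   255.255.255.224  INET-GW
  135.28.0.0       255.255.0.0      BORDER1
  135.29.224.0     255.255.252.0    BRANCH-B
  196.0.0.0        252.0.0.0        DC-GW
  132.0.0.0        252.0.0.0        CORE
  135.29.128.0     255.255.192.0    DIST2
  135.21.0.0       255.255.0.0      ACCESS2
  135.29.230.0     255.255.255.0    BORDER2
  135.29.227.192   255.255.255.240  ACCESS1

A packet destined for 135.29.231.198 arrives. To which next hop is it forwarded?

CORE-SW1

Routes whose prefix contains 135.29.231.198:
  0.0.0.0/0 (default, matches everything) -> EDGE1
  132.0.0.0/6 (132.0.0.0 - 135.255.255.255) -> CORE
  134.0.0.0/7 (134.0.0.0 - 135.255.255.255) -> DIST1
  135.0.0.0/9 (135.0.0.0 - 135.127.255.255) -> ISP-GW
  135.24.0.0/13 (135.24.0.0 - 135.31.255.255) -> WAN-GW
  135.28.0.0/14 (135.28.0.0 - 135.31.255.255) -> CORE-SW1
More-specific entries that do NOT match:
  135.29.227.192/28 (135.29.227.192 - 135.29.227.207) does not contain 135.29.231.198
  199.29.231.192/27 (199.29.231.192 - 199.29.231.223) does not contain 135.29.231.198
  131.29.231.192/27 (131.29.231.192 - 131.29.231.223) does not contain 135.29.231.198
  135.29.230.0/24 (135.29.230.0 - 135.29.230.255) does not contain 135.29.231.198
  135.29.224.0/22 (135.29.224.0 - 135.29.227.255) does not contain 135.29.231.198
  135.157.224.0/20 (135.157.224.0 - 135.157.239.255) does not contain 135.29.231.198
  135.29.128.0/18 (135.29.128.0 - 135.29.191.255) does not contain 135.29.231.198
  135.28.0.0/16 (135.28.0.0 - 135.28.255.255) does not contain 135.29.231.198
  135.21.0.0/16 (135.21.0.0 - 135.21.255.255) does not contain 135.29.231.198
Longest matching prefix is /14 -> next hop CORE-SW1.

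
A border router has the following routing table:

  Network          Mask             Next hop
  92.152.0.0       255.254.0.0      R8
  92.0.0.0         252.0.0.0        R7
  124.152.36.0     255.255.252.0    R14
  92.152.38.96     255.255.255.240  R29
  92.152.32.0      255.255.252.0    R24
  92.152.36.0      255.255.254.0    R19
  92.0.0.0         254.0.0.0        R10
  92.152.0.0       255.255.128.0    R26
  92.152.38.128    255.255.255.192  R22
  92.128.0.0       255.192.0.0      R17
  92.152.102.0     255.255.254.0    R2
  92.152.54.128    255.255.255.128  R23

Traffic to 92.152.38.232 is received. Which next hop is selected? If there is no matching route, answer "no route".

R26

Routes whose prefix contains 92.152.38.232:
  92.0.0.0/6 (92.0.0.0 - 95.255.255.255) -> R7
  92.0.0.0/7 (92.0.0.0 - 93.255.255.255) -> R10
  92.128.0.0/10 (92.128.0.0 - 92.191.255.255) -> R17
  92.152.0.0/15 (92.152.0.0 - 92.153.255.255) -> R8
  92.152.0.0/17 (92.152.0.0 - 92.152.127.255) -> R26
More-specific entries that do NOT match:
  92.152.38.96/28 (92.152.38.96 - 92.152.38.111) does not contain 92.152.38.232
  92.152.38.128/26 (92.152.38.128 - 92.152.38.191) does not contain 92.152.38.232
  92.152.54.128/25 (92.152.54.128 - 92.152.54.255) does not contain 92.152.38.232
  92.152.36.0/23 (92.152.36.0 - 92.152.37.255) does not contain 92.152.38.232
  92.152.102.0/23 (92.152.102.0 - 92.152.103.255) does not contain 92.152.38.232
  124.152.36.0/22 (124.152.36.0 - 124.152.39.255) does not contain 92.152.38.232
  92.152.32.0/22 (92.152.32.0 - 92.152.35.255) does not contain 92.152.38.232
Longest matching prefix is /17 -> next hop R26.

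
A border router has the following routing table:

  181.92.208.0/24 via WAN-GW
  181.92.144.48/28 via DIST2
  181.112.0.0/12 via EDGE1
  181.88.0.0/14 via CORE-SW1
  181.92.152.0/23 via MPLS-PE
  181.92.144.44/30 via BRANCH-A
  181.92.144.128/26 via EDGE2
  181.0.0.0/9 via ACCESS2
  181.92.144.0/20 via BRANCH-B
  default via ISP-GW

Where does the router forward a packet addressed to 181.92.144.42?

Routes whose prefix contains 181.92.144.42:
  0.0.0.0/0 (default, matches everything) -> ISP-GW
  181.0.0.0/9 (181.0.0.0 - 181.127.255.255) -> ACCESS2
  181.92.144.0/20 (181.92.144.0 - 181.92.159.255) -> BRANCH-B
More-specific entries that do NOT match:
  181.92.144.44/30 (181.92.144.44 - 181.92.144.47) does not contain 181.92.144.42
  181.92.144.48/28 (181.92.144.48 - 181.92.144.63) does not contain 181.92.144.42
  181.92.144.128/26 (181.92.144.128 - 181.92.144.191) does not contain 181.92.144.42
  181.92.208.0/24 (181.92.208.0 - 181.92.208.255) does not contain 181.92.144.42
  181.92.152.0/23 (181.92.152.0 - 181.92.153.255) does not contain 181.92.144.42
Longest matching prefix is /20 -> next hop BRANCH-B.

BRANCH-B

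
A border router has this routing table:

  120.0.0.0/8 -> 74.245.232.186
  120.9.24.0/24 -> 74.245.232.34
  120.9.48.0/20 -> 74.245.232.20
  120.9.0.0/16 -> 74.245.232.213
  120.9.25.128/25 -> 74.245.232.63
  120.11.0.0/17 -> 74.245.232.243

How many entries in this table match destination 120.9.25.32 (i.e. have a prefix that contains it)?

2

Prefixes containing 120.9.25.32:
  120.0.0.0/8 (120.0.0.0 - 120.255.255.255)
  120.9.0.0/16 (120.9.0.0 - 120.9.255.255)
Total matching entries: 2.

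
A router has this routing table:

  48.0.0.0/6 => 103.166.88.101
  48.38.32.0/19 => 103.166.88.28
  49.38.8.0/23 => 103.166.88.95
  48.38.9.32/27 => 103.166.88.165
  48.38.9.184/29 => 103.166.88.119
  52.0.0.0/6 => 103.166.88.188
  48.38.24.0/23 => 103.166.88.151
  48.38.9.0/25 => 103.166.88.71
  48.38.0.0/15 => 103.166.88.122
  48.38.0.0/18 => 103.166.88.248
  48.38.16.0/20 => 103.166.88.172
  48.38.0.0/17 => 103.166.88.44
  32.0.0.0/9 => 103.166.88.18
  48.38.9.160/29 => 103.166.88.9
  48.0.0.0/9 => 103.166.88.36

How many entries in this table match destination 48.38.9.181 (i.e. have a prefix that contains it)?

5

Prefixes containing 48.38.9.181:
  48.0.0.0/6 (48.0.0.0 - 51.255.255.255)
  48.0.0.0/9 (48.0.0.0 - 48.127.255.255)
  48.38.0.0/15 (48.38.0.0 - 48.39.255.255)
  48.38.0.0/17 (48.38.0.0 - 48.38.127.255)
  48.38.0.0/18 (48.38.0.0 - 48.38.63.255)
Total matching entries: 5.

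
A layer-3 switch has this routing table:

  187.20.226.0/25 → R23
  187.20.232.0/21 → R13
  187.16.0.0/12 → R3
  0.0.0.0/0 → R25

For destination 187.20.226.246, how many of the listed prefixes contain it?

2

Prefixes containing 187.20.226.246:
  0.0.0.0/0 (default, matches everything)
  187.16.0.0/12 (187.16.0.0 - 187.31.255.255)
Total matching entries: 2.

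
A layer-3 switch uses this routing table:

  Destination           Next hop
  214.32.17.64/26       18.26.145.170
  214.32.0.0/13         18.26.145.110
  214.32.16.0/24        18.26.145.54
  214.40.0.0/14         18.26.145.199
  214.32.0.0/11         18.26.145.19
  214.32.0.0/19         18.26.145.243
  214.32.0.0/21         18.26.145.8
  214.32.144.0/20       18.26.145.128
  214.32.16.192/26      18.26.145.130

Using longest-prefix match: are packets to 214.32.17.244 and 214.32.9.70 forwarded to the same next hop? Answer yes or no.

214.32.17.244: longest match 214.32.0.0/19 -> 18.26.145.243
214.32.9.70: longest match 214.32.0.0/19 -> 18.26.145.243

yes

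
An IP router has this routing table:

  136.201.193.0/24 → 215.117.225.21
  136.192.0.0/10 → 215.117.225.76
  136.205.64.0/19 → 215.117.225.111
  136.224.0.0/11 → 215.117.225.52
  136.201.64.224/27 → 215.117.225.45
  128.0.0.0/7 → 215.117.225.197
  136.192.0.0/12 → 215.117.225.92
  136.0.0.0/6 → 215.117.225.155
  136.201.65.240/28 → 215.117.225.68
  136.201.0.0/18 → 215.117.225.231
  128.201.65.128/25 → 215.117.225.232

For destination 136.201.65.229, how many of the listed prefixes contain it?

Prefixes containing 136.201.65.229:
  136.0.0.0/6 (136.0.0.0 - 139.255.255.255)
  136.192.0.0/10 (136.192.0.0 - 136.255.255.255)
  136.192.0.0/12 (136.192.0.0 - 136.207.255.255)
Total matching entries: 3.

3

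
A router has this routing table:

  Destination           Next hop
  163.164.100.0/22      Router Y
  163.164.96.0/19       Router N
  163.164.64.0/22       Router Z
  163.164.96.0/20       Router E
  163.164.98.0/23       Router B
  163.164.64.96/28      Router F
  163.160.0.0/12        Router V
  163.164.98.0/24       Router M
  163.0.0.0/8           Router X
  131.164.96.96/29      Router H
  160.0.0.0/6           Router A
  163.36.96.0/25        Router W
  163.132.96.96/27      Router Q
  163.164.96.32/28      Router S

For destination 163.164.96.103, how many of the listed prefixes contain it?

5

Prefixes containing 163.164.96.103:
  160.0.0.0/6 (160.0.0.0 - 163.255.255.255)
  163.0.0.0/8 (163.0.0.0 - 163.255.255.255)
  163.160.0.0/12 (163.160.0.0 - 163.175.255.255)
  163.164.96.0/19 (163.164.96.0 - 163.164.127.255)
  163.164.96.0/20 (163.164.96.0 - 163.164.111.255)
Total matching entries: 5.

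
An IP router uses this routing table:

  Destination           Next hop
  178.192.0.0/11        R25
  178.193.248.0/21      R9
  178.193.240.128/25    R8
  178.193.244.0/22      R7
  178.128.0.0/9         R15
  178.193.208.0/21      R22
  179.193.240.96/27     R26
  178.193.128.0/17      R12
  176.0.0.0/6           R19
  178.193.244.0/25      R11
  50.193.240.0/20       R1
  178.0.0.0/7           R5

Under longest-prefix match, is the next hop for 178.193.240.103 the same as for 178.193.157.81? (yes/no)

yes

178.193.240.103: longest match 178.193.128.0/17 -> R12
178.193.157.81: longest match 178.193.128.0/17 -> R12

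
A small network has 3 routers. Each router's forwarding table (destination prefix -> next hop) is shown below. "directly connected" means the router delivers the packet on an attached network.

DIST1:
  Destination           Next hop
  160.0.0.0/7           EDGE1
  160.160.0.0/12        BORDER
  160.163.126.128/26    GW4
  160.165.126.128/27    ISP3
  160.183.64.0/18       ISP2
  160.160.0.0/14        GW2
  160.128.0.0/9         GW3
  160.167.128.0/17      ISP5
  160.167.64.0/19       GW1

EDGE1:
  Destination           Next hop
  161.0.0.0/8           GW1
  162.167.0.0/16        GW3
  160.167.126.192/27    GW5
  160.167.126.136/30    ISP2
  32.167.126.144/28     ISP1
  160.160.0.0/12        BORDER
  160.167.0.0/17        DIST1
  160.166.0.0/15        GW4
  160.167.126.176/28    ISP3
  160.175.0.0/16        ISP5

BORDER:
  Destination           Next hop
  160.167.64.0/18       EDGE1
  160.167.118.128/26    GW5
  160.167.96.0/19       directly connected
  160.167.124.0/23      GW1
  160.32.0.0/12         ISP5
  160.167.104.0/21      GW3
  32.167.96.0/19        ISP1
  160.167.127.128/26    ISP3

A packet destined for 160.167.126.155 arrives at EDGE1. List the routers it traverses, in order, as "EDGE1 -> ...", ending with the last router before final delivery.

EDGE1 -> DIST1 -> BORDER

At EDGE1: longest match for 160.167.126.155 is 160.167.0.0/17 -> DIST1
At DIST1: longest match for 160.167.126.155 is 160.160.0.0/12 -> BORDER
At BORDER: longest match for 160.167.126.155 is 160.167.96.0/19 -> directly connected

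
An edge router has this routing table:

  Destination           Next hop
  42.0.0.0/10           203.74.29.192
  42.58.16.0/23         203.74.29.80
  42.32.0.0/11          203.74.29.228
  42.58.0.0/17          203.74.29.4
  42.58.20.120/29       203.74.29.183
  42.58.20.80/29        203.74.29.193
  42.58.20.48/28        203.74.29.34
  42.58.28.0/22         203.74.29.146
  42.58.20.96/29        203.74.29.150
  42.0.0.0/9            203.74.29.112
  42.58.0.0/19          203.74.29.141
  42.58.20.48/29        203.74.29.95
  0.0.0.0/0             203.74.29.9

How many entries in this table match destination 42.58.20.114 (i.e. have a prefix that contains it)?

Prefixes containing 42.58.20.114:
  0.0.0.0/0 (default, matches everything)
  42.0.0.0/9 (42.0.0.0 - 42.127.255.255)
  42.0.0.0/10 (42.0.0.0 - 42.63.255.255)
  42.32.0.0/11 (42.32.0.0 - 42.63.255.255)
  42.58.0.0/17 (42.58.0.0 - 42.58.127.255)
  42.58.0.0/19 (42.58.0.0 - 42.58.31.255)
Total matching entries: 6.

6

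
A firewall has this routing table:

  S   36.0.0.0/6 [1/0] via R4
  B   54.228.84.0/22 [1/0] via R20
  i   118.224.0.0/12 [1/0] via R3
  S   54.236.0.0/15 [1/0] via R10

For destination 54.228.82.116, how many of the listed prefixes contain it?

0

No listed prefix contains 54.228.82.116.
Total matching entries: 0.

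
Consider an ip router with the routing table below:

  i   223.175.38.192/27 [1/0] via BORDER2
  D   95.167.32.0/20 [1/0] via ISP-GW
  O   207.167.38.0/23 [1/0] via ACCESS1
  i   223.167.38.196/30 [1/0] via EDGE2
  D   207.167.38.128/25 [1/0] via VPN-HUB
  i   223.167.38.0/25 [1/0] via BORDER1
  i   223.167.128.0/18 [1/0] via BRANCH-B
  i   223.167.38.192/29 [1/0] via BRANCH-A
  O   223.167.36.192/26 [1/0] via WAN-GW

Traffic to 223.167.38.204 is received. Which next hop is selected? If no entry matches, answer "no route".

no route

No entry's prefix contains 223.167.38.204; there is no default route.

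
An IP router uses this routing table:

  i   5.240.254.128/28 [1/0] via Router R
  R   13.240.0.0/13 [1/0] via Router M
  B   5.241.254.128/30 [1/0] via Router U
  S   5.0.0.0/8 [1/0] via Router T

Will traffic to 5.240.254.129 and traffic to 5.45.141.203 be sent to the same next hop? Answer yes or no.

no

5.240.254.129: longest match 5.240.254.128/28 -> Router R
5.45.141.203: longest match 5.0.0.0/8 -> Router T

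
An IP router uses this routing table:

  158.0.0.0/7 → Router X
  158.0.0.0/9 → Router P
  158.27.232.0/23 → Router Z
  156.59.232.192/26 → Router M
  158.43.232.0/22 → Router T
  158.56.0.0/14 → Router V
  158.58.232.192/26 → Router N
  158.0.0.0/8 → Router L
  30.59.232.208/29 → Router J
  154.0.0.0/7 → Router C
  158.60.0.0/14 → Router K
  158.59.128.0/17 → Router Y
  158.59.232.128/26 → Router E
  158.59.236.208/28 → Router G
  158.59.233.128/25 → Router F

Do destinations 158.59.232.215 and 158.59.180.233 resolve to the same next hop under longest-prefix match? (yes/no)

yes

158.59.232.215: longest match 158.59.128.0/17 -> Router Y
158.59.180.233: longest match 158.59.128.0/17 -> Router Y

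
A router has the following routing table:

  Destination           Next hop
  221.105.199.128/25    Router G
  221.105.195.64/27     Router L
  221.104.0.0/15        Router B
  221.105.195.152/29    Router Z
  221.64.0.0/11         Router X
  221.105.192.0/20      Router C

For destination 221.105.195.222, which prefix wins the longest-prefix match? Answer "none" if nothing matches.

Entries matching 221.105.195.222:
  221.104.0.0/15 (221.104.0.0 - 221.105.255.255)
  221.105.192.0/20 (221.105.192.0 - 221.105.207.255)
Most specific is 221.105.192.0/20.

221.105.192.0/20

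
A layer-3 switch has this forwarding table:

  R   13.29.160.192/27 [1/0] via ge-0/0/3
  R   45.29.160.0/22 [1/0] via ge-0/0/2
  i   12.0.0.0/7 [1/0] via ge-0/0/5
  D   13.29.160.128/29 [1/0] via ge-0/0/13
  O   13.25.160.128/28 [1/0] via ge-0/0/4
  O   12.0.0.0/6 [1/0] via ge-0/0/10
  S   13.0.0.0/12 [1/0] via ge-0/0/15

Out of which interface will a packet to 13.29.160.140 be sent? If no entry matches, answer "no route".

Routes whose prefix contains 13.29.160.140:
  12.0.0.0/6 (12.0.0.0 - 15.255.255.255) -> ge-0/0/10
  12.0.0.0/7 (12.0.0.0 - 13.255.255.255) -> ge-0/0/5
More-specific entries that do NOT match:
  13.29.160.128/29 (13.29.160.128 - 13.29.160.135) does not contain 13.29.160.140
  13.25.160.128/28 (13.25.160.128 - 13.25.160.143) does not contain 13.29.160.140
  13.29.160.192/27 (13.29.160.192 - 13.29.160.223) does not contain 13.29.160.140
  45.29.160.0/22 (45.29.160.0 - 45.29.163.255) does not contain 13.29.160.140
  13.0.0.0/12 (13.0.0.0 - 13.15.255.255) does not contain 13.29.160.140
Longest matching prefix is /7 -> interface ge-0/0/5.

ge-0/0/5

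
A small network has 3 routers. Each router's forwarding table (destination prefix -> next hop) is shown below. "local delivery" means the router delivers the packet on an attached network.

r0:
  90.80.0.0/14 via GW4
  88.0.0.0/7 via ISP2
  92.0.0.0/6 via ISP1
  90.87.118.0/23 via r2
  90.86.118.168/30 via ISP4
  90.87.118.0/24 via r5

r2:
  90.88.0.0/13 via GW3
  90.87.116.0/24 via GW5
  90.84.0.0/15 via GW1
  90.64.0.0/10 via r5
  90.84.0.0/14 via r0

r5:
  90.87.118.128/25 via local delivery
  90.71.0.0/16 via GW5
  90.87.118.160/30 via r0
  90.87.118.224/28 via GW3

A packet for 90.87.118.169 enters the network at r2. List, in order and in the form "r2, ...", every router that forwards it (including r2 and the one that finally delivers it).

r2, r0, r5

At r2: longest match for 90.87.118.169 is 90.84.0.0/14 -> r0
At r0: longest match for 90.87.118.169 is 90.87.118.0/24 -> r5
At r5: longest match for 90.87.118.169 is 90.87.118.128/25 -> local delivery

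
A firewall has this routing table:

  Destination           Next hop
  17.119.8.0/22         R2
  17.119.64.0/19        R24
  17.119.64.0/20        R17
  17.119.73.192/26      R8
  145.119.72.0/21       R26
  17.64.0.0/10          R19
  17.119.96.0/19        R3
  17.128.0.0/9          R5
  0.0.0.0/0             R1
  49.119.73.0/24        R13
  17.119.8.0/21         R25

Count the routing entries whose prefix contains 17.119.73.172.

Prefixes containing 17.119.73.172:
  0.0.0.0/0 (default, matches everything)
  17.64.0.0/10 (17.64.0.0 - 17.127.255.255)
  17.119.64.0/19 (17.119.64.0 - 17.119.95.255)
  17.119.64.0/20 (17.119.64.0 - 17.119.79.255)
Total matching entries: 4.

4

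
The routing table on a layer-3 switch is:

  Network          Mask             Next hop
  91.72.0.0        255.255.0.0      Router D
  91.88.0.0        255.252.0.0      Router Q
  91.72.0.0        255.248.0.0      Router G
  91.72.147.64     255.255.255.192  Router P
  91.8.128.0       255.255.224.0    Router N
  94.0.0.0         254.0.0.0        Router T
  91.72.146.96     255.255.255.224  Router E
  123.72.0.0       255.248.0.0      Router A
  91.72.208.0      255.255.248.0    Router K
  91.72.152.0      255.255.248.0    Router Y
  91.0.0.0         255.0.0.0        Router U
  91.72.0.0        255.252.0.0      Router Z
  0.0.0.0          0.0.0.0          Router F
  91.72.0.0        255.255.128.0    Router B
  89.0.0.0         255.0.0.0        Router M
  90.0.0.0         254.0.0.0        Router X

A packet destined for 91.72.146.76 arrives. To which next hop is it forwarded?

Router D

Routes whose prefix contains 91.72.146.76:
  0.0.0.0/0 (default, matches everything) -> Router F
  90.0.0.0/7 (90.0.0.0 - 91.255.255.255) -> Router X
  91.0.0.0/8 (91.0.0.0 - 91.255.255.255) -> Router U
  91.72.0.0/13 (91.72.0.0 - 91.79.255.255) -> Router G
  91.72.0.0/14 (91.72.0.0 - 91.75.255.255) -> Router Z
  91.72.0.0/16 (91.72.0.0 - 91.72.255.255) -> Router D
More-specific entries that do NOT match:
  91.72.146.96/27 (91.72.146.96 - 91.72.146.127) does not contain 91.72.146.76
  91.72.147.64/26 (91.72.147.64 - 91.72.147.127) does not contain 91.72.146.76
  91.72.208.0/21 (91.72.208.0 - 91.72.215.255) does not contain 91.72.146.76
  91.72.152.0/21 (91.72.152.0 - 91.72.159.255) does not contain 91.72.146.76
  91.8.128.0/19 (91.8.128.0 - 91.8.159.255) does not contain 91.72.146.76
  91.72.0.0/17 (91.72.0.0 - 91.72.127.255) does not contain 91.72.146.76
Longest matching prefix is /16 -> next hop Router D.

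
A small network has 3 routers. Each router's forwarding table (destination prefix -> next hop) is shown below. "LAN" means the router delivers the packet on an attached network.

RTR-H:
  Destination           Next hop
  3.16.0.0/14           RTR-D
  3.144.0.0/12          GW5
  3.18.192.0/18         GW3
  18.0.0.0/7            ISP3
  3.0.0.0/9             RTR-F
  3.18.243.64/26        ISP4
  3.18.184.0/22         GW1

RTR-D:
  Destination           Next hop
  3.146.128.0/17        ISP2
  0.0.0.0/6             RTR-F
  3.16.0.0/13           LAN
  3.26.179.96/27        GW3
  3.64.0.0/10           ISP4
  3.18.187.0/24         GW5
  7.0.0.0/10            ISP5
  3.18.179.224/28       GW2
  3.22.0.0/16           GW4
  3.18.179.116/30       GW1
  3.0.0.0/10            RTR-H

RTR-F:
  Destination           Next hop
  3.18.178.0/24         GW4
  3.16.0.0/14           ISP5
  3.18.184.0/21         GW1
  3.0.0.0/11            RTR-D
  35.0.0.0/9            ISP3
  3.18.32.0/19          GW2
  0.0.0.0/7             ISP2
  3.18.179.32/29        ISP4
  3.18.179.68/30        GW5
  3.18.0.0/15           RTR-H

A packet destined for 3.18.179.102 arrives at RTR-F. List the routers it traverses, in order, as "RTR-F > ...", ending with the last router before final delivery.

RTR-F > RTR-H > RTR-D

At RTR-F: longest match for 3.18.179.102 is 3.18.0.0/15 -> RTR-H
At RTR-H: longest match for 3.18.179.102 is 3.16.0.0/14 -> RTR-D
At RTR-D: longest match for 3.18.179.102 is 3.16.0.0/13 -> LAN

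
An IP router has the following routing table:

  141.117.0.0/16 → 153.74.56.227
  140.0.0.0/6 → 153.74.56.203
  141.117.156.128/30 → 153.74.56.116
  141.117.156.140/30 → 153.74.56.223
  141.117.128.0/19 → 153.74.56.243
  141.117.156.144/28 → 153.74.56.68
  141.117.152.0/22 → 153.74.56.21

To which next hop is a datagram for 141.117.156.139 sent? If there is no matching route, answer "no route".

153.74.56.243

Routes whose prefix contains 141.117.156.139:
  140.0.0.0/6 (140.0.0.0 - 143.255.255.255) -> 153.74.56.203
  141.117.0.0/16 (141.117.0.0 - 141.117.255.255) -> 153.74.56.227
  141.117.128.0/19 (141.117.128.0 - 141.117.159.255) -> 153.74.56.243
More-specific entries that do NOT match:
  141.117.156.128/30 (141.117.156.128 - 141.117.156.131) does not contain 141.117.156.139
  141.117.156.140/30 (141.117.156.140 - 141.117.156.143) does not contain 141.117.156.139
  141.117.156.144/28 (141.117.156.144 - 141.117.156.159) does not contain 141.117.156.139
  141.117.152.0/22 (141.117.152.0 - 141.117.155.255) does not contain 141.117.156.139
Longest matching prefix is /19 -> next hop 153.74.56.243.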